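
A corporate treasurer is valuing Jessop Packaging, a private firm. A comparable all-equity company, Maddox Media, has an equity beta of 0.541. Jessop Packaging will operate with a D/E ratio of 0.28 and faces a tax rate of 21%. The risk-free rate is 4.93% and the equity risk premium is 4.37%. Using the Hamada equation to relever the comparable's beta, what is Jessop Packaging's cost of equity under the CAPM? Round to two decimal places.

β_L = β_U × [1 + (1 − t)(D/E)] = 0.541 × [1 + (1 − 0.21) × 0.28]
    = 0.541 × [1 + 0.79 × 0.28] = 0.541 × 1.2212 = 0.6607
E(R) = R_f + β_L × MRP = 4.93% + 0.6607 × 4.37% = 7.82%

7.82%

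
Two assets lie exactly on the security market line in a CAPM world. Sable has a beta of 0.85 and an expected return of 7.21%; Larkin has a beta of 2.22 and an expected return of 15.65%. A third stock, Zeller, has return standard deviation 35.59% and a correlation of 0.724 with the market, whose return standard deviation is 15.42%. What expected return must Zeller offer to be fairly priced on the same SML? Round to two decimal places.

MRP = (15.65% − 7.21%) / (2.22 − 0.85) = 6.1606%
R_f = 7.21% − 0.85 × 6.1606% = 1.9735%
β_Zeller = ρ·σ_i/σ_m = 0.724 × 35.59 / 15.42 = 1.6710
E(R_Zeller) = R_f + β × MRP = 1.9735% + 1.6710 × 6.1606% = 12.27%

12.27%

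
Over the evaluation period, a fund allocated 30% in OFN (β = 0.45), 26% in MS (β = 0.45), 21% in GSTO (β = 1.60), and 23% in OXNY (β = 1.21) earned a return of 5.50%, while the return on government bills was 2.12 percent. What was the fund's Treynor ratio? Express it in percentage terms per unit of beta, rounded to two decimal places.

β_P = 0.30×0.45 + 0.26×0.45 + 0.21×1.60 + 0.23×1.21 = 0.8663
Treynor = (R_P − R_f) / β_P = (5.50% − 2.12%) / 0.8663 = 3.38% / 0.8663 = 3.90%

3.90%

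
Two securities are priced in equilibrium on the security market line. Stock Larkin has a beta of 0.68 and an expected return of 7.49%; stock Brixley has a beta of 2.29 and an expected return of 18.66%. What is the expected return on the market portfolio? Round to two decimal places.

Both satisfy E(R) = R_f + β·MRP, so the slope of the SML is
MRP = (18.66% − 7.49%) / (2.29 − 0.68) = 11.17% / 1.61 = 6.9379%
R_f = E(R_Larkin) − β_Larkin·MRP = 7.49% − 0.68 × 6.9379% = 2.7722%
E(R_m) = R_f + MRP = 2.7722% + 6.9379% = 9.71%

9.71%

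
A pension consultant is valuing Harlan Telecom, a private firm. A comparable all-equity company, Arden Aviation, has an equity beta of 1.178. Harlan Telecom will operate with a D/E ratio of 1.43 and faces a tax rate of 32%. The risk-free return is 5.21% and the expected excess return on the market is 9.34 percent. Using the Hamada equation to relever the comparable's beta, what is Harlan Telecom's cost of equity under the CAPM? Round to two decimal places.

26.91%

β_L = β_U × [1 + (1 − t)(D/E)] = 1.178 × [1 + (1 − 0.32) × 1.43]
    = 1.178 × [1 + 0.68 × 1.43] = 1.178 × 1.9724 = 2.3235
E(R) = R_f + β_L × MRP = 5.21% + 2.3235 × 9.34% = 26.91%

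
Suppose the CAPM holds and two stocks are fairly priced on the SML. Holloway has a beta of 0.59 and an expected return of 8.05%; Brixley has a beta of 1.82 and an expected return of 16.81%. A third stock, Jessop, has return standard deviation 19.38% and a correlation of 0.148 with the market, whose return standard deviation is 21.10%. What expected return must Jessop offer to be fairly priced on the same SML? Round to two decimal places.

4.82%

MRP = (16.81% − 8.05%) / (1.82 − 0.59) = 7.1220%
R_f = 8.05% − 0.59 × 7.1220% = 3.8480%
β_Jessop = ρ·σ_i/σ_m = 0.148 × 19.38 / 21.10 = 0.1359
E(R_Jessop) = R_f + β × MRP = 3.8480% + 0.1359 × 7.1220% = 4.82%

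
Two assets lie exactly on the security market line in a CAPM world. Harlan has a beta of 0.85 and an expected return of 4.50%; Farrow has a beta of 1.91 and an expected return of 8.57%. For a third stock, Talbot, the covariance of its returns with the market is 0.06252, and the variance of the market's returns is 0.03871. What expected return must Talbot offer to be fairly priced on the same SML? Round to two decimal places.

7.44%

MRP = (8.57% − 4.50%) / (1.91 − 0.85) = 3.8396%
R_f = 4.50% − 0.85 × 3.8396% = 1.2363%
β_Talbot = Cov / Var(R_m) = 0.06252 / 0.03871 = 1.6151
E(R_Talbot) = R_f + β × MRP = 1.2363% + 1.6151 × 3.8396% = 7.44%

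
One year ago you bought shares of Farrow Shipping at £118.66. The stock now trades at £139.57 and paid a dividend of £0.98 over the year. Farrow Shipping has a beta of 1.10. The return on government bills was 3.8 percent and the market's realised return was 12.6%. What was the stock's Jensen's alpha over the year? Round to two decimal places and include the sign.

+4.97%

Realised HPR = (P1 + D1 − P0) / P0 = (139.57 + 0.98 − 118.66) / 118.66 = 21.89 / 118.66 = 18.4477%
MRP = 12.6% − 3.8% = 8.80%
CAPM required = R_f + β·MRP = 3.8% + 1.10 × 8.8% = 13.4800%
α = realised − required = 18.4477% − 13.4800% = +4.97%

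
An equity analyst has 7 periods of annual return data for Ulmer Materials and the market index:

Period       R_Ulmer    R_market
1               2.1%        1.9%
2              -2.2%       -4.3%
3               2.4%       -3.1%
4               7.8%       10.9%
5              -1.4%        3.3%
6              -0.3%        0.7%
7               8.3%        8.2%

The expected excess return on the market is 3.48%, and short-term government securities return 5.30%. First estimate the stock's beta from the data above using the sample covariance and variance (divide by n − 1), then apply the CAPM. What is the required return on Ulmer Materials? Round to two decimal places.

Mean R_i = (2.1 − 2.2 + 2.4 + 7.8 − 1.4 − 0.3 + 8.3) / 7 = 2.3857%
Mean R_m = (1.9 − 4.3 − 3.1 + 10.9 + 3.3 + 0.7 + 8.2) / 7 = 2.5143%
Σ(R_i − R̄_i)(R_m − R̄_m) = 112.2714  ⇒  Cov = 112.2714 / 6 = 18.7119
Σ(R_m − R̄_m)² = 184.8886  ⇒  Var(R_m) = 184.8886 / 6 = 30.8148
β = Cov / Var(R_m) = 18.7119 / 30.8148 = 0.6072
E(R) = R_f + β × MRP = 5.30% + 0.6072 × 3.48% = 7.41%

7.41%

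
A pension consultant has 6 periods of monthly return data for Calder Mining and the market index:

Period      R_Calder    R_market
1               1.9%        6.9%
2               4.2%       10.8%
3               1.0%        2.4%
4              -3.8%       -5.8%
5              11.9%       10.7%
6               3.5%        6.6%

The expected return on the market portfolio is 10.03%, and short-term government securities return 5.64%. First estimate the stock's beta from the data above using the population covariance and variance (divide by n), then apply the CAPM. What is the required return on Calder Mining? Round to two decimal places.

Mean R_i = (1.9 + 4.2 + 1.0 − 3.8 + 11.9 + 3.5) / 6 = 3.1167%
Mean R_m = (6.9 + 10.8 + 2.4 − 5.8 + 10.7 + 6.6) / 6 = 5.2667%
Σ(R_i − R̄_i)(R_m − R̄_m) = 134.8533  ⇒  Cov = 134.8533 / 6 = 22.4756
Σ(R_m − R̄_m)² = 195.2733  ⇒  Var(R_m) = 195.2733 / 6 = 32.5456
β = Cov / Var(R_m) = 22.4756 / 32.5456 = 0.6906
MRP = 10.03% − 5.64% = 4.39%
E(R) = R_f + β × MRP = 5.64% + 0.6906 × 4.39% = 8.67%

8.67%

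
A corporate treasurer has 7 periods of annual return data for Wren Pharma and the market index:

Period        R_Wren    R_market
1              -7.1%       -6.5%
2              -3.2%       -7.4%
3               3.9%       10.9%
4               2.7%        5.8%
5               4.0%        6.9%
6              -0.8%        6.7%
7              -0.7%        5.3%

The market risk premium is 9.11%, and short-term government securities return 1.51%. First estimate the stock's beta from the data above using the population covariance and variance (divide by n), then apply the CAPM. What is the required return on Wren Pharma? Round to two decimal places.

6.03%

Mean R_i = (-7.1 − 3.2 + 3.9 + 2.7 + 4.0 − 0.8 − 0.7) / 7 = -0.1714%
Mean R_m = (-6.5 − 7.4 + 10.9 + 5.8 + 6.9 + 6.7 + 5.3) / 7 = 3.1000%
Σ(R_i − R̄_i)(R_m − R̄_m) = 150.2500  ⇒  Cov = 150.2500 / 7 = 21.4643
Σ(R_m − R̄_m)² = 302.7800  ⇒  Var(R_m) = 302.7800 / 7 = 43.2543
β = Cov / Var(R_m) = 21.4643 / 43.2543 = 0.4962
E(R) = R_f + β × MRP = 1.51% + 0.4962 × 9.11% = 6.03%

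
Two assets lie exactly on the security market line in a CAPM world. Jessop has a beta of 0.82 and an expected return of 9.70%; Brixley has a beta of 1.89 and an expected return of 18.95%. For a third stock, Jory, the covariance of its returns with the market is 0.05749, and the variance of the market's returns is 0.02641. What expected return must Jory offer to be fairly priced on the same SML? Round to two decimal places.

MRP = (18.95% − 9.70%) / (1.89 − 0.82) = 8.6449%
R_f = 9.70% − 0.82 × 8.6449% = 2.6112%
β_Jory = Cov / Var(R_m) = 0.05749 / 0.02641 = 2.1768
E(R_Jory) = R_f + β × MRP = 2.6112% + 2.1768 × 8.6449% = 21.43%

21.43%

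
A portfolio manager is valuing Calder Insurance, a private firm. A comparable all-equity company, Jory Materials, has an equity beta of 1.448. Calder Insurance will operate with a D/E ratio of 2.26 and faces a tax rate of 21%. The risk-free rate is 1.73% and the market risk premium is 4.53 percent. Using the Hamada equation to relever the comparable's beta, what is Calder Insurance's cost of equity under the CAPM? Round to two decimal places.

20.00%

β_L = β_U × [1 + (1 − t)(D/E)] = 1.448 × [1 + (1 − 0.21) × 2.26]
    = 1.448 × [1 + 0.79 × 2.26] = 1.448 × 2.7854 = 4.0333
E(R) = R_f + β_L × MRP = 1.73% + 4.0333 × 4.53% = 20.00%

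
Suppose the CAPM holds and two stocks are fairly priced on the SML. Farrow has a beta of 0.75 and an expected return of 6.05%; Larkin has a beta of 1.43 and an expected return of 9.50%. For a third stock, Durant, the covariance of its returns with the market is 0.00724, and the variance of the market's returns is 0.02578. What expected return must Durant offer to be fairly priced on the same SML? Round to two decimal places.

MRP = (9.50% − 6.05%) / (1.43 − 0.75) = 5.0735%
R_f = 6.05% − 0.75 × 5.0735% = 2.2449%
β_Durant = Cov / Var(R_m) = 0.00724 / 0.02578 = 0.2808
E(R_Durant) = R_f + β × MRP = 2.2449% + 0.2808 × 5.0735% = 3.67%

3.67%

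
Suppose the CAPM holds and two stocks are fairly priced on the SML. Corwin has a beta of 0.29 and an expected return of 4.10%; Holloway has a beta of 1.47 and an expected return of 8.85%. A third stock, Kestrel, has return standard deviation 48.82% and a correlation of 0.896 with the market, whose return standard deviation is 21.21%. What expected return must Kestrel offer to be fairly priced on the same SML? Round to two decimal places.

MRP = (8.85% − 4.10%) / (1.47 − 0.29) = 4.0254%
R_f = 4.10% − 0.29 × 4.0254% = 2.9326%
β_Kestrel = ρ·σ_i/σ_m = 0.896 × 48.82 / 21.21 = 2.0624
E(R_Kestrel) = R_f + β × MRP = 2.9326% + 2.0624 × 4.0254% = 11.23%

11.23%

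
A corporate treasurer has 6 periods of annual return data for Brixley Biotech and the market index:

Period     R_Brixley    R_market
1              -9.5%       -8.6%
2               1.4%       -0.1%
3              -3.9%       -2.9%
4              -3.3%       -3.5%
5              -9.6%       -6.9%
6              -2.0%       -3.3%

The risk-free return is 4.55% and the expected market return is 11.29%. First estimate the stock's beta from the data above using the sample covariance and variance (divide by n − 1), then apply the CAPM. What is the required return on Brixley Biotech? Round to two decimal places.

13.81%

Mean R_i = (-9.5 + 1.4 − 3.9 − 3.3 − 9.6 − 2.0) / 6 = -4.4833%
Mean R_m = (-8.6 − 0.1 − 2.9 − 3.5 − 6.9 − 3.3) / 6 = -4.2167%
Σ(R_i − R̄_i)(R_m − R̄_m) = 63.8317  ⇒  Cov = 63.8317 / 5 = 12.7663
Σ(R_m − R̄_m)² = 46.4483  ⇒  Var(R_m) = 46.4483 / 5 = 9.2897
β = Cov / Var(R_m) = 12.7663 / 9.2897 = 1.3742
MRP = 11.29% − 4.55% = 6.74%
E(R) = R_f + β × MRP = 4.55% + 1.3742 × 6.74% = 13.81%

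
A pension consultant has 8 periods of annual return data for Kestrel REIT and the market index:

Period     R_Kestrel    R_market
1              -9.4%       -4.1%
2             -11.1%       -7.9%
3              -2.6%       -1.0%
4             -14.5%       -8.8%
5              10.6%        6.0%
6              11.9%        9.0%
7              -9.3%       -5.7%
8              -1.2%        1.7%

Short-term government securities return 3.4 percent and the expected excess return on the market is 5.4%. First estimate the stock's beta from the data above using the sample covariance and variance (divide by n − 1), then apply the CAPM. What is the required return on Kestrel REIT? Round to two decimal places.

11.51%

Mean R_i = (-9.4 − 11.1 − 2.6 − 14.5 + 10.6 + 11.9 − 9.3 − 1.2) / 8 = -3.2000%
Mean R_m = (-4.1 − 7.9 − 1.0 − 8.8 + 6.0 + 9.0 − 5.7 + 1.7) / 8 = -1.3500%
Σ(R_i − R̄_i)(R_m − R̄_m) = 443.5400  ⇒  Cov = 443.5400 / 7 = 63.3629
Σ(R_m − R̄_m)² = 295.4600  ⇒  Var(R_m) = 295.4600 / 7 = 42.2086
β = Cov / Var(R_m) = 63.3629 / 42.2086 = 1.5012
E(R) = R_f + β × MRP = 3.4% + 1.5012 × 5.4% = 11.51%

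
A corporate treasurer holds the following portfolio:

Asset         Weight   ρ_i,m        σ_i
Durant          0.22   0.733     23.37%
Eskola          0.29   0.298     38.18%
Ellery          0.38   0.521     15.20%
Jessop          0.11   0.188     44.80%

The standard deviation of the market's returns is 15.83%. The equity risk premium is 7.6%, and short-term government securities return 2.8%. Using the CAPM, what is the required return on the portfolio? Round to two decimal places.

β_Durant = 0.733 × 23.37% / 15.83% = 1.0821
β_Eskola = 0.298 × 38.18% / 15.83% = 0.7187
β_Ellery = 0.521 × 15.20% / 15.83% = 0.5003
β_Jessop = 0.188 × 44.80% / 15.83% = 0.5321
β_P = Σ w_i β_i = 0.22×1.0821 + 0.29×0.7187 + 0.38×0.5003 + 0.11×0.5321 = 0.6951
E(R_P) = R_f + β_P × MRP = 2.8% + 0.6951 × 7.6% = 8.08%

8.08%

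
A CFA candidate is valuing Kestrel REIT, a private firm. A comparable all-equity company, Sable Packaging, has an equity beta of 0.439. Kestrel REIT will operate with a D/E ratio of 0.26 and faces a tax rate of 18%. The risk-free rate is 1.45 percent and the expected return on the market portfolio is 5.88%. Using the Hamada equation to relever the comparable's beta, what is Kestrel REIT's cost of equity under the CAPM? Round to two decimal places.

3.81%

β_L = β_U × [1 + (1 − t)(D/E)] = 0.439 × [1 + (1 − 0.18) × 0.26]
    = 0.439 × [1 + 0.82 × 0.26] = 0.439 × 1.2132 = 0.5326
MRP = 5.88% − 1.45% = 4.43%
E(R) = R_f + β_L × MRP = 1.45% + 0.5326 × 4.43% = 3.81%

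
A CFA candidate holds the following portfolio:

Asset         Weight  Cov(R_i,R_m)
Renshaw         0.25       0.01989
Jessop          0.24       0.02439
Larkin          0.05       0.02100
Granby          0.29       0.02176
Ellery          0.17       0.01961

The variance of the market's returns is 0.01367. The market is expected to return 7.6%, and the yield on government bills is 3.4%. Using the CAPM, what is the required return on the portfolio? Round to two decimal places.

10.01%

β_Renshaw = 0.01989 / 0.01367 = 1.4550
β_Jessop = 0.02439 / 0.01367 = 1.7842
β_Larkin = 0.02100 / 0.01367 = 1.5362
β_Granby = 0.02176 / 0.01367 = 1.5918
β_Ellery = 0.01961 / 0.01367 = 1.4345
β_P = Σ w_i β_i = 0.25×1.4550 + 0.24×1.7842 + 0.05×1.5362 + 0.29×1.5918 + 0.17×1.4345 = 1.5743
MRP = 7.6% − 3.4% = 4.20%
E(R_P) = R_f + β_P × MRP = 3.4% + 1.5743 × 4.2% = 10.01%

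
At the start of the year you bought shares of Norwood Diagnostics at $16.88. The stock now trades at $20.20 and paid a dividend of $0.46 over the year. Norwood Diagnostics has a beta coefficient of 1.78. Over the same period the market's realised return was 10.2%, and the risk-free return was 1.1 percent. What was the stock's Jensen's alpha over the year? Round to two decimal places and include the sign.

Realised HPR = (P1 + D1 − P0) / P0 = (20.20 + 0.46 − 16.88) / 16.88 = 3.78 / 16.88 = 22.3934%
MRP = 10.2% − 1.1% = 9.10%
CAPM required = R_f + β·MRP = 1.1% + 1.78 × 9.1% = 17.2980%
α = realised − required = 22.3934% − 17.2980% = +5.10%

+5.10%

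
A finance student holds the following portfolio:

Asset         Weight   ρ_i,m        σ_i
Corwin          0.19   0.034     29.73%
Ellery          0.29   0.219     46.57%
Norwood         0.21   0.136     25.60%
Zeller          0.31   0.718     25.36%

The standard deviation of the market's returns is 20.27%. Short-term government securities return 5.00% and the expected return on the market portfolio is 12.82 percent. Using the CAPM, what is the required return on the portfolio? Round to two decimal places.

β_Corwin = 0.034 × 29.73% / 20.27% = 0.0499
β_Ellery = 0.219 × 46.57% / 20.27% = 0.5031
β_Norwood = 0.136 × 25.60% / 20.27% = 0.1718
β_Zeller = 0.718 × 25.36% / 20.27% = 0.8983
β_P = Σ w_i β_i = 0.19×0.0499 + 0.29×0.5031 + 0.21×0.1718 + 0.31×0.8983 = 0.4699
MRP = 12.82% − 5.00% = 7.82%
E(R_P) = R_f + β_P × MRP = 5.00% + 0.4699 × 7.82% = 8.67%

8.67%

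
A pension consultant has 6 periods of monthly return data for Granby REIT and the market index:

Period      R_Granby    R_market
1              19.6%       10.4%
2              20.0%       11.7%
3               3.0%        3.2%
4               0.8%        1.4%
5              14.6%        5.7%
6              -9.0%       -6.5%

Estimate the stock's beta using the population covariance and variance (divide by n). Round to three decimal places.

1.720

Mean R_i = (19.6 + 20.0 + 3.0 + 0.8 + 14.6 − 9.0) / 6 = 8.1667%
Mean R_m = (10.4 + 11.7 + 3.2 + 1.4 + 5.7 − 6.5) / 6 = 4.3167%
Σ(R_i − R̄_i)(R_m − R̄_m) = 378.7633  ⇒  Cov = 378.7633 / 6 = 63.1272
Σ(R_m − R̄_m)² = 220.1883  ⇒  Var(R_m) = 220.1883 / 6 = 36.6981
β = Cov / Var(R_m) = 63.1272 / 36.6981 = 1.7202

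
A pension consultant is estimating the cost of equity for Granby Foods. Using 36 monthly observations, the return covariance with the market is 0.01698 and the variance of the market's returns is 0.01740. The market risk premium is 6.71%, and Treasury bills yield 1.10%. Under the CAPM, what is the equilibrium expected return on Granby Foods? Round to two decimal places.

β = Cov(R_i, R_m) / Var(R_m) = 0.01698 / 0.01740 = 0.9759
E(R) = R_f + β × MRP = 1.10% + 0.9759 × 6.71% = 7.65%

7.65%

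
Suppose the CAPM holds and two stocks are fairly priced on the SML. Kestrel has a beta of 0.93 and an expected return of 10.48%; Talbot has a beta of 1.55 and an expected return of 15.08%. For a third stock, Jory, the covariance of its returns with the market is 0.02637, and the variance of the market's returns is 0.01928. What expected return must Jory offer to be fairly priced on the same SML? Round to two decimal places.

MRP = (15.08% − 10.48%) / (1.55 − 0.93) = 7.4194%
R_f = 10.48% − 0.93 × 7.4194% = 3.5800%
β_Jory = Cov / Var(R_m) = 0.02637 / 0.01928 = 1.3677
E(R_Jory) = R_f + β × MRP = 3.5800% + 1.3677 × 7.4194% = 13.73%

13.73%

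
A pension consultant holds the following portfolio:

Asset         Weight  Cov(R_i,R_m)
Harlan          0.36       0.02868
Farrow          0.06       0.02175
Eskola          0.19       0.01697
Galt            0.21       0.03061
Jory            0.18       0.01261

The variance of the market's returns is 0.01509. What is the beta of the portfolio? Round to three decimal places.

β_Harlan = 0.02868 / 0.01509 = 1.9006
β_Farrow = 0.02175 / 0.01509 = 1.4414
β_Eskola = 0.01697 / 0.01509 = 1.1246
β_Galt = 0.03061 / 0.01509 = 2.0285
β_Jory = 0.01261 / 0.01509 = 0.8357
β_P = Σ w_i β_i = 0.36×1.9006 + 0.06×1.4414 + 0.19×1.1246 + 0.21×2.0285 + 0.18×0.8357 = 1.5608

1.561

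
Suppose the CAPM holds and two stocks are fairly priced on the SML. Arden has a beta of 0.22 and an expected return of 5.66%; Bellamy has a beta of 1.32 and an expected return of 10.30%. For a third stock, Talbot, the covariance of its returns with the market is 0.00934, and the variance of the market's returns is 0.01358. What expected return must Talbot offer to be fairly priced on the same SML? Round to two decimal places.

7.63%

MRP = (10.30% − 5.66%) / (1.32 − 0.22) = 4.2182%
R_f = 5.66% − 0.22 × 4.2182% = 4.7320%
β_Talbot = Cov / Var(R_m) = 0.00934 / 0.01358 = 0.6878
E(R_Talbot) = R_f + β × MRP = 4.7320% + 0.6878 × 4.2182% = 7.63%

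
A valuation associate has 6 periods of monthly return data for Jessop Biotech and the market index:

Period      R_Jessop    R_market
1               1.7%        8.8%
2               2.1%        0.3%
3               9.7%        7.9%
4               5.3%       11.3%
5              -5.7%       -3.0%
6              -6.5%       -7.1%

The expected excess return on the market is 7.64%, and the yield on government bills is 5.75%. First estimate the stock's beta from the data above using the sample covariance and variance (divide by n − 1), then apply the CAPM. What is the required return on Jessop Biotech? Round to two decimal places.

11.24%

Mean R_i = (1.7 + 2.1 + 9.7 + 5.3 − 5.7 − 6.5) / 6 = 1.1000%
Mean R_m = (8.8 + 0.3 + 7.9 + 11.3 − 3.0 − 7.1) / 6 = 3.0333%
Σ(R_i − R̄_i)(R_m − R̄_m) = 195.3400  ⇒  Cov = 195.3400 / 5 = 39.0680
Σ(R_m − R̄_m)² = 271.8333  ⇒  Var(R_m) = 271.8333 / 5 = 54.3667
β = Cov / Var(R_m) = 39.0680 / 54.3667 = 0.7186
E(R) = R_f + β × MRP = 5.75% + 0.7186 × 7.64% = 11.24%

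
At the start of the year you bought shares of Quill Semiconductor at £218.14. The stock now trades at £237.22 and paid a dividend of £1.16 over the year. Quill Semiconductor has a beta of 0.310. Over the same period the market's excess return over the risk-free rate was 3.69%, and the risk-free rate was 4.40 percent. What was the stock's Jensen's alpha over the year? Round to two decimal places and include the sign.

+3.73%

Realised HPR = (P1 + D1 − P0) / P0 = (237.22 + 1.16 − 218.14) / 218.14 = 20.24 / 218.14 = 9.2784%
CAPM required = R_f + β·MRP = 4.40% + 0.310 × 3.69% = 5.54390%
α = realised − required = 9.2784% − 5.54390% = +3.73%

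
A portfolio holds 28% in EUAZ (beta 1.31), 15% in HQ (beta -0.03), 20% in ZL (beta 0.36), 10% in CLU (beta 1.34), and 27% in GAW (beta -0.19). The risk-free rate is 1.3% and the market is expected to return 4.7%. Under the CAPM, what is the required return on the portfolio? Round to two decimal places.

3.06%

β_P = Σ w_i β_i = 0.28×1.31 + 0.15×-0.03 + 0.20×0.36 + 0.10×1.34 + 0.27×-0.19 = 0.5170
MRP = 4.7% − 1.3% = 3.40%
E(R_P) = R_f + β_P × MRP = 1.3% + 0.5170 × 3.4% = 3.06%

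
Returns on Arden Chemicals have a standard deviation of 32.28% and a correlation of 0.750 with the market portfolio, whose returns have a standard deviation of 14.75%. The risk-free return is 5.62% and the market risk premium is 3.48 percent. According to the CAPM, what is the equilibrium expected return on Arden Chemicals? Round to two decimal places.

11.33%

β = ρ × σ_i / σ_m = 0.750 × 32.28% / 14.75% = 1.6414
E(R) = 5.62% + 1.6414 × 3.48% = 11.33%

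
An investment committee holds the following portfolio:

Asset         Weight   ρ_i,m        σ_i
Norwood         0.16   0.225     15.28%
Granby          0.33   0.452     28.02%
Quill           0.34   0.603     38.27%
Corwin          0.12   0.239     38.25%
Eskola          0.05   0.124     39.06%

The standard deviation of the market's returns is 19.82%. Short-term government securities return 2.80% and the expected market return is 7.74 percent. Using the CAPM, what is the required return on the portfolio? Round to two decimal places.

6.27%

β_Norwood = 0.225 × 15.28% / 19.82% = 0.1735
β_Granby = 0.452 × 28.02% / 19.82% = 0.6390
β_Quill = 0.603 × 38.27% / 19.82% = 1.1643
β_Corwin = 0.239 × 38.25% / 19.82% = 0.4612
β_Eskola = 0.124 × 39.06% / 19.82% = 0.2444
β_P = Σ w_i β_i = 0.16×0.1735 + 0.33×0.6390 + 0.34×1.1643 + 0.12×0.4612 + 0.05×0.2444 = 0.7021
MRP = 7.74% − 2.80% = 4.94%
E(R_P) = R_f + β_P × MRP = 2.80% + 0.7021 × 4.94% = 6.27%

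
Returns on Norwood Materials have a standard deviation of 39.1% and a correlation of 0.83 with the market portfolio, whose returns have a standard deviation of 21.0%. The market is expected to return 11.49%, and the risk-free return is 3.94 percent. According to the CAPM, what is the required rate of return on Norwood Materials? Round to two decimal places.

15.61%

β = ρ × σ_i / σ_m = 0.83 × 39.1% / 21.0% = 1.5454
MRP = 11.49% − 3.94% = 7.55%
E(R) = 3.94% + 1.5454 × 7.55% = 15.61%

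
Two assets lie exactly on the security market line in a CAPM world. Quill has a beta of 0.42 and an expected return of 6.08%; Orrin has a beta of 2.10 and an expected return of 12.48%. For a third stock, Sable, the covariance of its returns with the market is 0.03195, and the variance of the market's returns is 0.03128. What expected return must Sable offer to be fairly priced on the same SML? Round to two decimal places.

MRP = (12.48% − 6.08%) / (2.10 − 0.42) = 3.8095%
R_f = 6.08% − 0.42 × 3.8095% = 4.4800%
β_Sable = Cov / Var(R_m) = 0.03195 / 0.03128 = 1.0214
E(R_Sable) = R_f + β × MRP = 4.4800% + 1.0214 × 3.8095% = 8.37%

8.37%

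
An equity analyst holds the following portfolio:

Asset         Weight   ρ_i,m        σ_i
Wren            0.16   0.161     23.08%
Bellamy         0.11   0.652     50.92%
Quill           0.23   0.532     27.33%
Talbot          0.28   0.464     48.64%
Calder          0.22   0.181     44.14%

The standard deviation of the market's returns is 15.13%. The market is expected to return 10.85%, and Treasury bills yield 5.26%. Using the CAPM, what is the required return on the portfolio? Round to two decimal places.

11.05%

β_Wren = 0.161 × 23.08% / 15.13% = 0.2456
β_Bellamy = 0.652 × 50.92% / 15.13% = 2.1943
β_Quill = 0.532 × 27.33% / 15.13% = 0.9610
β_Talbot = 0.464 × 48.64% / 15.13% = 1.4917
β_Calder = 0.181 × 44.14% / 15.13% = 0.5280
β_P = Σ w_i β_i = 0.16×0.2456 + 0.11×2.1943 + 0.23×0.9610 + 0.28×1.4917 + 0.22×0.5280 = 1.0355
MRP = 10.85% − 5.26% = 5.59%
E(R_P) = R_f + β_P × MRP = 5.26% + 1.0355 × 5.59% = 11.05%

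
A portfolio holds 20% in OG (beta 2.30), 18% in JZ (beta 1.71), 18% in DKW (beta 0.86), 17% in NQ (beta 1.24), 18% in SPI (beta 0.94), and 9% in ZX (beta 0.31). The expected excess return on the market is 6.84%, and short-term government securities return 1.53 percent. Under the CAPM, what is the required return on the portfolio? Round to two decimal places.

β_P = Σ w_i β_i = 0.20×2.30 + 0.18×1.71 + 0.18×0.86 + 0.17×1.24 + 0.18×0.94 + 0.09×0.31 = 1.3305
E(R_P) = R_f + β_P × MRP = 1.53% + 1.3305 × 6.84% = 10.63%

10.63%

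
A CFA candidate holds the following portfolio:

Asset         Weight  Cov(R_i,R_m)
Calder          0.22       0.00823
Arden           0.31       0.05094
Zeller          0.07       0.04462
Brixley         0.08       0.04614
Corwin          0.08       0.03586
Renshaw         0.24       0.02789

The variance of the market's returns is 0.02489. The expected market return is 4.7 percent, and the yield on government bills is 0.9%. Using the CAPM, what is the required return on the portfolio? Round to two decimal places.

6.09%

β_Calder = 0.00823 / 0.02489 = 0.3307
β_Arden = 0.05094 / 0.02489 = 2.0466
β_Zeller = 0.04462 / 0.02489 = 1.7927
β_Brixley = 0.04614 / 0.02489 = 1.8538
β_Corwin = 0.03586 / 0.02489 = 1.4407
β_Renshaw = 0.02789 / 0.02489 = 1.1205
β_P = Σ w_i β_i = 0.22×0.3307 + 0.31×2.0466 + 0.07×1.7927 + 0.08×1.8538 + 0.08×1.4407 + 0.24×1.1205 = 1.3652
MRP = 4.7% − 0.9% = 3.80%
E(R_P) = R_f + β_P × MRP = 0.9% + 1.3652 × 3.8% = 6.09%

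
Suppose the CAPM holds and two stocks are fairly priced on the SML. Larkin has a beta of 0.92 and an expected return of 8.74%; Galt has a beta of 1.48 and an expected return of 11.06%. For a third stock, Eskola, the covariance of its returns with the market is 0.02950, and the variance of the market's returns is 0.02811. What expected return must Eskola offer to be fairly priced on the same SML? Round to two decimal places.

9.28%

MRP = (11.06% − 8.74%) / (1.48 − 0.92) = 4.1429%
R_f = 8.74% − 0.92 × 4.1429% = 4.9285%
β_Eskola = Cov / Var(R_m) = 0.02950 / 0.02811 = 1.0494
E(R_Eskola) = R_f + β × MRP = 4.9285% + 1.0494 × 4.1429% = 9.28%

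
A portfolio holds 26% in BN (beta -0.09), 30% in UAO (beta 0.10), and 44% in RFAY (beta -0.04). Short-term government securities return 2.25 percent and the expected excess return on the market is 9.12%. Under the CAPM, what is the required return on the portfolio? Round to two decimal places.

β_P = Σ w_i β_i = 0.26×-0.09 + 0.30×0.10 + 0.44×-0.04 = -0.0110
E(R_P) = R_f + β_P × MRP = 2.25% + -0.0110 × 9.12% = 2.15%

2.15%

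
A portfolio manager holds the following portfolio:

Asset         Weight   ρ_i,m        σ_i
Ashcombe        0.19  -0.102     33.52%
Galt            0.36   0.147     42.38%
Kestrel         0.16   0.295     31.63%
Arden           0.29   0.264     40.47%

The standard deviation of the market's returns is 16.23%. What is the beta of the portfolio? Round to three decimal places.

0.381

β_Ashcombe = -0.102 × 33.52% / 16.23% = -0.2107
β_Galt = 0.147 × 42.38% / 16.23% = 0.3838
β_Kestrel = 0.295 × 31.63% / 16.23% = 0.5749
β_Arden = 0.264 × 40.47% / 16.23% = 0.6583
β_P = Σ w_i β_i = 0.19×-0.2107 + 0.36×0.3838 + 0.16×0.5749 + 0.29×0.6583 = 0.3810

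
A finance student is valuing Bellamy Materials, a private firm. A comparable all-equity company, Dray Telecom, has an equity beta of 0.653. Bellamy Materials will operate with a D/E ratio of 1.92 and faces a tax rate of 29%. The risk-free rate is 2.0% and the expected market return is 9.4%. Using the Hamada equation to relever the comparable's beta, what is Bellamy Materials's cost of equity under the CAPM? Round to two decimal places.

13.42%

β_L = β_U × [1 + (1 − t)(D/E)] = 0.653 × [1 + (1 − 0.29) × 1.92]
    = 0.653 × [1 + 0.71 × 1.92] = 0.653 × 2.3632 = 1.5432
MRP = 9.4% − 2.0% = 7.40%
E(R) = R_f + β_L × MRP = 2.0% + 1.5432 × 7.4% = 13.42%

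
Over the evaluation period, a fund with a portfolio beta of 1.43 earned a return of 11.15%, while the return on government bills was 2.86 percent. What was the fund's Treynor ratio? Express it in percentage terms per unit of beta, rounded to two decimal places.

5.80%

Treynor = (R_P − R_f) / β_P = (11.15% − 2.86%) / 1.4300 = 8.29% / 1.4300 = 5.80%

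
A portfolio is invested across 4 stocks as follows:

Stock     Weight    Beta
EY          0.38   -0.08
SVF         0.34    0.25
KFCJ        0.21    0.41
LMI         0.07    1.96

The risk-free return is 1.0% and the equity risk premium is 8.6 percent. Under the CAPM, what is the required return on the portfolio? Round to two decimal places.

3.39%

β_P = Σ w_i β_i = 0.38×-0.08 + 0.34×0.25 + 0.21×0.41 + 0.07×1.96 = 0.2779
E(R_P) = R_f + β_P × MRP = 1.0% + 0.2779 × 8.6% = 3.39%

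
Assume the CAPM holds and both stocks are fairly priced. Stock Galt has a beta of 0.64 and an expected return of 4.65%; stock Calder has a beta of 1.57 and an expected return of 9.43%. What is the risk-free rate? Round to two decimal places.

1.36%

Both satisfy E(R) = R_f + β·MRP, so the slope of the SML is
MRP = (9.43% − 4.65%) / (1.57 − 0.64) = 4.78% / 0.93 = 5.1398%
R_f = E(R_Galt) − β_Galt·MRP = 4.65% − 0.64 × 5.1398% = 1.3605%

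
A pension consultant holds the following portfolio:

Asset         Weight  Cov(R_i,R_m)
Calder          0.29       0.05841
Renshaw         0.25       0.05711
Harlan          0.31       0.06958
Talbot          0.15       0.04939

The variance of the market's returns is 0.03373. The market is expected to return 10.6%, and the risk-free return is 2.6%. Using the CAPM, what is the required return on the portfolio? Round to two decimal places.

16.88%

β_Calder = 0.05841 / 0.03373 = 1.7317
β_Renshaw = 0.05711 / 0.03373 = 1.6932
β_Harlan = 0.06958 / 0.03373 = 2.0629
β_Talbot = 0.04939 / 0.03373 = 1.4643
β_P = Σ w_i β_i = 0.29×1.7317 + 0.25×1.6932 + 0.31×2.0629 + 0.15×1.4643 = 1.7846
MRP = 10.6% − 2.6% = 8.00%
E(R_P) = R_f + β_P × MRP = 2.6% + 1.7846 × 8.0% = 16.88%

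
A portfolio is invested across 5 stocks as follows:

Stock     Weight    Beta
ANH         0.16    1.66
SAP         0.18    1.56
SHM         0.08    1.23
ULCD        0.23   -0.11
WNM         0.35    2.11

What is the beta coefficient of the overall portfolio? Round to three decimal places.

β_P = Σ w_i β_i = 0.16×1.66 + 0.18×1.56 + 0.08×1.23 + 0.23×-0.11 + 0.35×2.11 = 1.3580

1.358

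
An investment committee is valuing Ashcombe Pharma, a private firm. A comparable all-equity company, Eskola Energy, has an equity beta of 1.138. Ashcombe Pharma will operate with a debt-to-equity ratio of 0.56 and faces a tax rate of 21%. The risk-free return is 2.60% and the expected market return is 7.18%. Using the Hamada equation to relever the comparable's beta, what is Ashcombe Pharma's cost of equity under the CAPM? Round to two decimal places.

10.12%

β_L = β_U × [1 + (1 − t)(D/E)] = 1.138 × [1 + (1 − 0.21) × 0.56]
    = 1.138 × [1 + 0.79 × 0.56] = 1.138 × 1.4424 = 1.6415
MRP = 7.18% − 2.60% = 4.58%
E(R) = R_f + β_L × MRP = 2.60% + 1.6415 × 4.58% = 10.12%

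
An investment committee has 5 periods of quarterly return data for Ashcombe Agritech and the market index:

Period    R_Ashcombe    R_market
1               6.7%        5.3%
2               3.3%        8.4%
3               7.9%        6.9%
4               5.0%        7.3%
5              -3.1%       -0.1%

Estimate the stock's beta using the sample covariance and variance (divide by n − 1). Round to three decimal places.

Mean R_i = (6.7 + 3.3 + 7.9 + 5.0 − 3.1) / 5 = 3.9600%
Mean R_m = (5.3 + 8.4 + 6.9 + 7.3 − 0.1) / 5 = 5.5600%
Σ(R_i − R̄_i)(R_m − R̄_m) = 44.4620  ⇒  Cov = 44.4620 / 4 = 11.1155
Σ(R_m − R̄_m)² = 44.9920  ⇒  Var(R_m) = 44.9920 / 4 = 11.2480
β = Cov / Var(R_m) = 11.1155 / 11.2480 = 0.9882

0.988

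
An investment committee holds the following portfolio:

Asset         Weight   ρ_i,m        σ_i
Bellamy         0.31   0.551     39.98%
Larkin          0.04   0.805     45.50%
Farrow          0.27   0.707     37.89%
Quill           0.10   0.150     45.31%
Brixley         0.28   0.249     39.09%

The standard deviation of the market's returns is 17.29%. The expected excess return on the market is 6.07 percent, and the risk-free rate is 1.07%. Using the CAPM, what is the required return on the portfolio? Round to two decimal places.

β_Bellamy = 0.551 × 39.98% / 17.29% = 1.2741
β_Larkin = 0.805 × 45.50% / 17.29% = 2.1184
β_Farrow = 0.707 × 37.89% / 17.29% = 1.5493
β_Quill = 0.150 × 45.31% / 17.29% = 0.3931
β_Brixley = 0.249 × 39.09% / 17.29% = 0.5630
β_P = Σ w_i β_i = 0.31×1.2741 + 0.04×2.1184 + 0.27×1.5493 + 0.10×0.3931 + 0.28×0.5630 = 1.0950
E(R_P) = R_f + β_P × MRP = 1.07% + 1.0950 × 6.07% = 7.72%

7.72%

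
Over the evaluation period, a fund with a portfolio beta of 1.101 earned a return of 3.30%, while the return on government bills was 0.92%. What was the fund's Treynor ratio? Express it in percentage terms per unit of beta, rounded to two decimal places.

Treynor = (R_P − R_f) / β_P = (3.30% − 0.92%) / 1.1010 = 2.38% / 1.1010 = 2.16%

2.16%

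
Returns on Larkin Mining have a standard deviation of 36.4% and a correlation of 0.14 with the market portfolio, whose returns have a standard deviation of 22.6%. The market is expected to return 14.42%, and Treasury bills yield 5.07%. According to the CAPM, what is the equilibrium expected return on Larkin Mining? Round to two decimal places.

7.18%

β = ρ × σ_i / σ_m = 0.14 × 36.4% / 22.6% = 0.2255
MRP = 14.42% − 5.07% = 9.35%
E(R) = 5.07% + 0.2255 × 9.35% = 7.18%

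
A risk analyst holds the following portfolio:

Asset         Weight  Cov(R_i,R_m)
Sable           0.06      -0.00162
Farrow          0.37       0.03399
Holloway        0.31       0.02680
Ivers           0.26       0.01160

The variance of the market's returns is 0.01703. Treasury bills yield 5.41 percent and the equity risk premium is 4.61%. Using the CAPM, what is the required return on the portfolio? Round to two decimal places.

11.85%

β_Sable = -0.00162 / 0.01703 = -0.0951
β_Farrow = 0.03399 / 0.01703 = 1.9959
β_Holloway = 0.02680 / 0.01703 = 1.5737
β_Ivers = 0.01160 / 0.01703 = 0.6812
β_P = Σ w_i β_i = 0.06×-0.0951 + 0.37×1.9959 + 0.31×1.5737 + 0.26×0.6812 = 1.3977
E(R_P) = R_f + β_P × MRP = 5.41% + 1.3977 × 4.61% = 11.85%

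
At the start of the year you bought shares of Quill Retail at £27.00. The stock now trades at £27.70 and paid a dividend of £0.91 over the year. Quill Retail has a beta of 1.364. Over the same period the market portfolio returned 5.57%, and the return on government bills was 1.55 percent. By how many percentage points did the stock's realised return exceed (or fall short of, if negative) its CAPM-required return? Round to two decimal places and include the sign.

-1.07%

Realised HPR = (P1 + D1 − P0) / P0 = (27.70 + 0.91 − 27.00) / 27.00 = 1.61 / 27.00 = 5.9630%
MRP = 5.57% − 1.55% = 4.02%
CAPM required = R_f + β·MRP = 1.55% + 1.364 × 4.02% = 7.03328%
α = realised − required = 5.9630% − 7.03328% = -1.07%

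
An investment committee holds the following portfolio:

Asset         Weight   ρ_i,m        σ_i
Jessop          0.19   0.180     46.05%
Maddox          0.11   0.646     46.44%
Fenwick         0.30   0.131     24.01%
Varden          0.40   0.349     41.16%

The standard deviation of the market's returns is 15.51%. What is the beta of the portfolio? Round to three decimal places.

0.746

β_Jessop = 0.180 × 46.05% / 15.51% = 0.5344
β_Maddox = 0.646 × 46.44% / 15.51% = 1.9343
β_Fenwick = 0.131 × 24.01% / 15.51% = 0.2028
β_Varden = 0.349 × 41.16% / 15.51% = 0.9262
β_P = Σ w_i β_i = 0.19×0.5344 + 0.11×1.9343 + 0.30×0.2028 + 0.40×0.9262 = 0.7456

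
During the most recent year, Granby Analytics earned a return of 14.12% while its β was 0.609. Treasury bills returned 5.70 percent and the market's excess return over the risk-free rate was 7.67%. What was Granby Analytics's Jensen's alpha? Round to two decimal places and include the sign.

CAPM benchmark = R_f + β(R_m − R_f) = 5.70% + 0.609 × 7.67% = 10.37103%
α = actual − benchmark = 14.12% − 10.37103% = +3.75%

+3.75%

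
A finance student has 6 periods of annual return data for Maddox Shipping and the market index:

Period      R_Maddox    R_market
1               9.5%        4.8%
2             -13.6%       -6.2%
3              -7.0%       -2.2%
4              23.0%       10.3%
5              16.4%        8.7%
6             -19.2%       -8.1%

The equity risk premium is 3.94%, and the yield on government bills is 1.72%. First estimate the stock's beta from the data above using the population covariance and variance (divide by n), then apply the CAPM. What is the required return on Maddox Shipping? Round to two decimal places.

10.37%

Mean R_i = (9.5 − 13.6 − 7.0 + 23.0 + 16.4 − 19.2) / 6 = 1.5167%
Mean R_m = (4.8 − 6.2 − 2.2 + 10.3 + 8.7 − 8.1) / 6 = 1.2167%
Σ(R_i − R̄_i)(R_m − R̄_m) = 669.3483  ⇒  Cov = 669.3483 / 6 = 111.5581
Σ(R_m − R̄_m)² = 304.8283  ⇒  Var(R_m) = 304.8283 / 6 = 50.8047
β = Cov / Var(R_m) = 111.5581 / 50.8047 = 2.1958
E(R) = R_f + β × MRP = 1.72% + 2.1958 × 3.94% = 10.37%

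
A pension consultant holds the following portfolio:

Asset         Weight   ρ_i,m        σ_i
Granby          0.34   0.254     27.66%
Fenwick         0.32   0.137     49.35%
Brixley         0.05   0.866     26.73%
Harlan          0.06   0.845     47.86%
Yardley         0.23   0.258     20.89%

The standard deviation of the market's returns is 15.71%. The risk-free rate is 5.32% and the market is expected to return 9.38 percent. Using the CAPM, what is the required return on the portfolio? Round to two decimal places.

7.74%

β_Granby = 0.254 × 27.66% / 15.71% = 0.4472
β_Fenwick = 0.137 × 49.35% / 15.71% = 0.4304
β_Brixley = 0.866 × 26.73% / 15.71% = 1.4735
β_Harlan = 0.845 × 47.86% / 15.71% = 2.5743
β_Yardley = 0.258 × 20.89% / 15.71% = 0.3431
β_P = Σ w_i β_i = 0.34×0.4472 + 0.32×0.4304 + 0.05×1.4735 + 0.06×2.5743 + 0.23×0.3431 = 0.5968
MRP = 9.38% − 5.32% = 4.06%
E(R_P) = R_f + β_P × MRP = 5.32% + 0.5968 × 4.06% = 7.74%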